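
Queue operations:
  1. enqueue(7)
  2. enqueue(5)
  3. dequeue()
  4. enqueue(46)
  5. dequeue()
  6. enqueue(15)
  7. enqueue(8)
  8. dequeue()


enqueue(7) -> [7]
enqueue(5) -> [7, 5]
dequeue()->7, [5]
enqueue(46) -> [5, 46]
dequeue()->5, [46]
enqueue(15) -> [46, 15]
enqueue(8) -> [46, 15, 8]
dequeue()->46, [15, 8]

Final queue: [15, 8]


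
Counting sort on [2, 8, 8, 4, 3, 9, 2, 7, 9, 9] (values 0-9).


Input: [2, 8, 8, 4, 3, 9, 2, 7, 9, 9]
Counts: [0, 0, 2, 1, 1, 0, 0, 1, 2, 3]

Sorted: [2, 2, 3, 4, 7, 8, 8, 9, 9, 9]


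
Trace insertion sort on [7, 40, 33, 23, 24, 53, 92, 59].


Initial: [7, 40, 33, 23, 24, 53, 92, 59]
Insert 40: [7, 40, 33, 23, 24, 53, 92, 59]
Insert 33: [7, 33, 40, 23, 24, 53, 92, 59]
Insert 23: [7, 23, 33, 40, 24, 53, 92, 59]
Insert 24: [7, 23, 24, 33, 40, 53, 92, 59]
Insert 53: [7, 23, 24, 33, 40, 53, 92, 59]
Insert 92: [7, 23, 24, 33, 40, 53, 92, 59]
Insert 59: [7, 23, 24, 33, 40, 53, 59, 92]

Sorted: [7, 23, 24, 33, 40, 53, 59, 92]


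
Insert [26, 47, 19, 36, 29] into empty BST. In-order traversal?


Insert 26: root
Insert 47: R from 26
Insert 19: L from 26
Insert 36: R from 26 -> L from 47
Insert 29: R from 26 -> L from 47 -> L from 36

In-order: [19, 26, 29, 36, 47]


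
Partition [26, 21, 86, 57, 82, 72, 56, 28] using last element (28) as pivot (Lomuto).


Pivot: 28
  26 <= 28: advance i (no swap)
  21 <= 28: advance i (no swap)
Place pivot at 2: [26, 21, 28, 57, 82, 72, 56, 86]

Partitioned: [26, 21, 28, 57, 82, 72, 56, 86]


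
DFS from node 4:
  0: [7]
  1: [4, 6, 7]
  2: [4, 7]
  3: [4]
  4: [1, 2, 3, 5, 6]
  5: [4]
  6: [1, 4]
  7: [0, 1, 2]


Visit 4, push [6, 5, 3, 2, 1]
Visit 1, push [7, 6]
Visit 6, push []
Visit 7, push [2, 0]
Visit 0, push []
Visit 2, push []
Visit 3, push []
Visit 5, push []

DFS order: [4, 1, 6, 7, 0, 2, 3, 5]


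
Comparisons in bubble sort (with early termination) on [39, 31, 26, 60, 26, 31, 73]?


Algorithm: bubble sort (with early termination)
Input: [39, 31, 26, 60, 26, 31, 73]
Sorted: [26, 26, 31, 31, 39, 60, 73]

18


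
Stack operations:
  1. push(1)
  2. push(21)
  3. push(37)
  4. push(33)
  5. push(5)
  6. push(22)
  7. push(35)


push(1) -> [1]
push(21) -> [1, 21]
push(37) -> [1, 21, 37]
push(33) -> [1, 21, 37, 33]
push(5) -> [1, 21, 37, 33, 5]
push(22) -> [1, 21, 37, 33, 5, 22]
push(35) -> [1, 21, 37, 33, 5, 22, 35]

Final stack: [1, 21, 37, 33, 5, 22, 35]


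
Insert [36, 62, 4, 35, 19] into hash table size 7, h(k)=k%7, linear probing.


Insert 36: h=1 -> slot 1
Insert 62: h=6 -> slot 6
Insert 4: h=4 -> slot 4
Insert 35: h=0 -> slot 0
Insert 19: h=5 -> slot 5

Table: [35, 36, None, None, 4, 19, 62]


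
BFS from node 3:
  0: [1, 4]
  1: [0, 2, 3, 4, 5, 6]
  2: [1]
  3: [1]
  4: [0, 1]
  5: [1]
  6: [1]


Visit 3, enqueue [1]
Visit 1, enqueue [0, 2, 4, 5, 6]
Visit 0, enqueue []
Visit 2, enqueue []
Visit 4, enqueue []
Visit 5, enqueue []
Visit 6, enqueue []

BFS order: [3, 1, 0, 2, 4, 5, 6]


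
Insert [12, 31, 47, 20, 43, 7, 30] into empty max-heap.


Insert 12: [12]
Insert 31: [31, 12]
Insert 47: [47, 12, 31]
Insert 20: [47, 20, 31, 12]
Insert 43: [47, 43, 31, 12, 20]
Insert 7: [47, 43, 31, 12, 20, 7]
Insert 30: [47, 43, 31, 12, 20, 7, 30]

Final heap: [47, 43, 31, 12, 20, 7, 30]


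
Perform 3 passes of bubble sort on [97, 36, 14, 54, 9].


Initial: [97, 36, 14, 54, 9]
Pass 1: [36, 14, 54, 9, 97] (4 swaps)
Pass 2: [14, 36, 9, 54, 97] (2 swaps)
Pass 3: [14, 9, 36, 54, 97] (1 swaps)

After 3 passes: [14, 9, 36, 54, 97]


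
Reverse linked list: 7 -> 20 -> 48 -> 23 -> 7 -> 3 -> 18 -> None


Step 1: curr=7, set curr.next=prev(None) | reversed so far: 7
Step 2: curr=20, set curr.next=prev(7) | reversed so far: 20 -> 7
Step 3: curr=48, set curr.next=prev(20) | reversed so far: 48 -> 20 -> 7
Step 4: curr=23, set curr.next=prev(48) | reversed so far: 23 -> 48 -> 20 -> 7
Step 5: curr=7, set curr.next=prev(23) | reversed so far: 7 -> 23 -> 48 -> 20 -> 7
Step 6: curr=3, set curr.next=prev(7) | reversed so far: 3 -> 7 -> 23 -> 48 -> 20 -> 7
Step 7: curr=18, set curr.next=prev(3) | reversed so far: 18 -> 3 -> 7 -> 23 -> 48 -> 20 -> 7

18 -> 3 -> 7 -> 23 -> 48 -> 20 -> 7 -> None


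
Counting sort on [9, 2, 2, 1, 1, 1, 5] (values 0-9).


Input: [9, 2, 2, 1, 1, 1, 5]
Counts: [0, 3, 2, 0, 0, 1, 0, 0, 0, 1]

Sorted: [1, 1, 1, 2, 2, 5, 9]


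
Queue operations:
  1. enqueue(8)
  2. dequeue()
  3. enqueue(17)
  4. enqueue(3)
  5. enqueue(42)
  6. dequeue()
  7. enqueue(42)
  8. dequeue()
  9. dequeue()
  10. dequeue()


enqueue(8) -> [8]
dequeue()->8, []
enqueue(17) -> [17]
enqueue(3) -> [17, 3]
enqueue(42) -> [17, 3, 42]
dequeue()->17, [3, 42]
enqueue(42) -> [3, 42, 42]
dequeue()->3, [42, 42]
dequeue()->42, [42]
dequeue()->42, []

Final queue: []


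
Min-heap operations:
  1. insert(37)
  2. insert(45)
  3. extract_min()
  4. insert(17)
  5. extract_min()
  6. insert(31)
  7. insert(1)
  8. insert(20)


insert(37) -> [37]
insert(45) -> [37, 45]
extract_min()->37, [45]
insert(17) -> [17, 45]
extract_min()->17, [45]
insert(31) -> [31, 45]
insert(1) -> [1, 45, 31]
insert(20) -> [1, 20, 31, 45]

Final heap: [1, 20, 31, 45]


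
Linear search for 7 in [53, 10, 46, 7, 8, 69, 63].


i=0: 53!=7
i=1: 10!=7
i=2: 46!=7
i=3: 7==7 found!

Found at 3, 4 comps


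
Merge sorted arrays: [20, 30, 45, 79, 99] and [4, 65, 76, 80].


Take 4 from B
Take 20 from A
Take 30 from A
Take 45 from A
Take 65 from B
Take 76 from B
Take 79 from A
Take 80 from B

Merged: [4, 20, 30, 45, 65, 76, 79, 80, 99]


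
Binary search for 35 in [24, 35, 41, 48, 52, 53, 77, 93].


Step 1: lo=0, hi=7, mid=3, val=48
Step 2: lo=0, hi=2, mid=1, val=35

Found at index 1


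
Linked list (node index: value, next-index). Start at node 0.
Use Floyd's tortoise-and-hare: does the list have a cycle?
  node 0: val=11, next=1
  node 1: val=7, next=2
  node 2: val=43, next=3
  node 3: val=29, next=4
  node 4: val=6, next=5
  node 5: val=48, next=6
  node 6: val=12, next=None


Floyd's tortoise (slow, +1) and hare (fast, +2):
  init: slow=0, fast=0
  step 1: slow=1, fast=2
  step 2: slow=2, fast=4
  step 3: slow=3, fast=6
  step 4: fast -> None, no cycle

Cycle: no


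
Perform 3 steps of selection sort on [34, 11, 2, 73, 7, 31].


Initial: [34, 11, 2, 73, 7, 31]
Step 1: min=2 at 2
  Swap: [2, 11, 34, 73, 7, 31]
Step 2: min=7 at 4
  Swap: [2, 7, 34, 73, 11, 31]
Step 3: min=11 at 4
  Swap: [2, 7, 11, 73, 34, 31]

After 3 steps: [2, 7, 11, 73, 34, 31]


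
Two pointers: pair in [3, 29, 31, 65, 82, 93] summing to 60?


lo=0(3)+hi=5(93)=96
lo=0(3)+hi=4(82)=85
lo=0(3)+hi=3(65)=68
lo=0(3)+hi=2(31)=34
lo=1(29)+hi=2(31)=60

Yes: 29+31=60


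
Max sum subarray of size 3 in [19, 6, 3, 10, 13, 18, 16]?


[0:3]: 28
[1:4]: 19
[2:5]: 26
[3:6]: 41
[4:7]: 47

Max: 47 at [4:7]


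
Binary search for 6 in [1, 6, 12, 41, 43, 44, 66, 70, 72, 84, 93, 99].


Step 1: lo=0, hi=11, mid=5, val=44
Step 2: lo=0, hi=4, mid=2, val=12
Step 3: lo=0, hi=1, mid=0, val=1
Step 4: lo=1, hi=1, mid=1, val=6

Found at index 1


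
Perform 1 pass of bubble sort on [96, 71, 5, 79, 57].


Initial: [96, 71, 5, 79, 57]
Pass 1: [71, 5, 79, 57, 96] (4 swaps)

After 1 pass: [71, 5, 79, 57, 96]


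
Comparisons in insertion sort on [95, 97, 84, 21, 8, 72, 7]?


Algorithm: insertion sort
Input: [95, 97, 84, 21, 8, 72, 7]
Sorted: [7, 8, 21, 72, 84, 95, 97]

20


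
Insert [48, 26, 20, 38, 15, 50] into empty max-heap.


Insert 48: [48]
Insert 26: [48, 26]
Insert 20: [48, 26, 20]
Insert 38: [48, 38, 20, 26]
Insert 15: [48, 38, 20, 26, 15]
Insert 50: [50, 38, 48, 26, 15, 20]

Final heap: [50, 38, 48, 26, 15, 20]


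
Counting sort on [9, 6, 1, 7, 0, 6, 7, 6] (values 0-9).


Input: [9, 6, 1, 7, 0, 6, 7, 6]
Counts: [1, 1, 0, 0, 0, 0, 3, 2, 0, 1]

Sorted: [0, 1, 6, 6, 6, 7, 7, 9]


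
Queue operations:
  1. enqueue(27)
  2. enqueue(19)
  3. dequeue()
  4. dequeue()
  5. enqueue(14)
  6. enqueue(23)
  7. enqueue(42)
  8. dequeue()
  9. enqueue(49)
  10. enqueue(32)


enqueue(27) -> [27]
enqueue(19) -> [27, 19]
dequeue()->27, [19]
dequeue()->19, []
enqueue(14) -> [14]
enqueue(23) -> [14, 23]
enqueue(42) -> [14, 23, 42]
dequeue()->14, [23, 42]
enqueue(49) -> [23, 42, 49]
enqueue(32) -> [23, 42, 49, 32]

Final queue: [23, 42, 49, 32]


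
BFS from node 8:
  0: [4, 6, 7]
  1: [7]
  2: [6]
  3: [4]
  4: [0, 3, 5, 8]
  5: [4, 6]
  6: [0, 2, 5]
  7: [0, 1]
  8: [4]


Visit 8, enqueue [4]
Visit 4, enqueue [0, 3, 5]
Visit 0, enqueue [6, 7]
Visit 3, enqueue []
Visit 5, enqueue []
Visit 6, enqueue [2]
Visit 7, enqueue [1]
Visit 2, enqueue []
Visit 1, enqueue []

BFS order: [8, 4, 0, 3, 5, 6, 7, 2, 1]


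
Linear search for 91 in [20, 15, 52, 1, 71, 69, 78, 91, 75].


i=0: 20!=91
i=1: 15!=91
i=2: 52!=91
i=3: 1!=91
i=4: 71!=91
i=5: 69!=91
i=6: 78!=91
i=7: 91==91 found!

Found at 7, 8 comps


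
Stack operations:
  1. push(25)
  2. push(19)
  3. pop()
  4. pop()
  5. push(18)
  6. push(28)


push(25) -> [25]
push(19) -> [25, 19]
pop()->19, [25]
pop()->25, []
push(18) -> [18]
push(28) -> [18, 28]

Final stack: [18, 28]


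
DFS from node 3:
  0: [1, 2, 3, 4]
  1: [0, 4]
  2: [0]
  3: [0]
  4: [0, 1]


Visit 3, push [0]
Visit 0, push [4, 2, 1]
Visit 1, push [4]
Visit 4, push []
Visit 2, push []

DFS order: [3, 0, 1, 4, 2]


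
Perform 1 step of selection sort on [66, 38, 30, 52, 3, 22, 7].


Initial: [66, 38, 30, 52, 3, 22, 7]
Step 1: min=3 at 4
  Swap: [3, 38, 30, 52, 66, 22, 7]

After 1 step: [3, 38, 30, 52, 66, 22, 7]


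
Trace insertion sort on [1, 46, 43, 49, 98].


Initial: [1, 46, 43, 49, 98]
Insert 46: [1, 46, 43, 49, 98]
Insert 43: [1, 43, 46, 49, 98]
Insert 49: [1, 43, 46, 49, 98]
Insert 98: [1, 43, 46, 49, 98]

Sorted: [1, 43, 46, 49, 98]


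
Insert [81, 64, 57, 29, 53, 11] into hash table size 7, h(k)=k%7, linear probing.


Insert 81: h=4 -> slot 4
Insert 64: h=1 -> slot 1
Insert 57: h=1, 1 probes -> slot 2
Insert 29: h=1, 2 probes -> slot 3
Insert 53: h=4, 1 probes -> slot 5
Insert 11: h=4, 2 probes -> slot 6

Table: [None, 64, 57, 29, 81, 53, 11]


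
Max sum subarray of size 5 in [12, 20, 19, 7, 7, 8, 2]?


[0:5]: 65
[1:6]: 61
[2:7]: 43

Max: 65 at [0:5]


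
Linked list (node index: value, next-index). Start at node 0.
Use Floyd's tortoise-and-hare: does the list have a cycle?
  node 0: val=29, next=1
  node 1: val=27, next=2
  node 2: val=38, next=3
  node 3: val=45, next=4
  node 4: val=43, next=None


Floyd's tortoise (slow, +1) and hare (fast, +2):
  init: slow=0, fast=0
  step 1: slow=1, fast=2
  step 2: slow=2, fast=4
  step 3: fast -> None, no cycle

Cycle: no


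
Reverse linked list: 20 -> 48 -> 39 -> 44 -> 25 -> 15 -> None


Step 1: curr=20, set curr.next=prev(None) | reversed so far: 20
Step 2: curr=48, set curr.next=prev(20) | reversed so far: 48 -> 20
Step 3: curr=39, set curr.next=prev(48) | reversed so far: 39 -> 48 -> 20
Step 4: curr=44, set curr.next=prev(39) | reversed so far: 44 -> 39 -> 48 -> 20
Step 5: curr=25, set curr.next=prev(44) | reversed so far: 25 -> 44 -> 39 -> 48 -> 20
Step 6: curr=15, set curr.next=prev(25) | reversed so far: 15 -> 25 -> 44 -> 39 -> 48 -> 20

15 -> 25 -> 44 -> 39 -> 48 -> 20 -> None


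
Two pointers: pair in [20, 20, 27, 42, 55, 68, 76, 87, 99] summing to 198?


lo=0(20)+hi=8(99)=119
lo=1(20)+hi=8(99)=119
lo=2(27)+hi=8(99)=126
lo=3(42)+hi=8(99)=141
lo=4(55)+hi=8(99)=154
lo=5(68)+hi=8(99)=167
lo=6(76)+hi=8(99)=175
lo=7(87)+hi=8(99)=186

No pair found


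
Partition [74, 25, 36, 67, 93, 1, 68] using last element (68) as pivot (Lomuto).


Pivot: 68
  25 <= 68: swap -> [25, 74, 36, 67, 93, 1, 68]
  36 <= 68: swap -> [25, 36, 74, 67, 93, 1, 68]
  67 <= 68: swap -> [25, 36, 67, 74, 93, 1, 68]
  1 <= 68: swap -> [25, 36, 67, 1, 93, 74, 68]
Place pivot at 4: [25, 36, 67, 1, 68, 74, 93]

Partitioned: [25, 36, 67, 1, 68, 74, 93]


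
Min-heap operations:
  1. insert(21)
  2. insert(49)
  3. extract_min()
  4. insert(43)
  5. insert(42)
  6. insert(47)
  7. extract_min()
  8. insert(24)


insert(21) -> [21]
insert(49) -> [21, 49]
extract_min()->21, [49]
insert(43) -> [43, 49]
insert(42) -> [42, 49, 43]
insert(47) -> [42, 47, 43, 49]
extract_min()->42, [43, 47, 49]
insert(24) -> [24, 43, 49, 47]

Final heap: [24, 43, 49, 47]


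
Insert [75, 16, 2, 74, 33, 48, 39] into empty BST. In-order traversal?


Insert 75: root
Insert 16: L from 75
Insert 2: L from 75 -> L from 16
Insert 74: L from 75 -> R from 16
Insert 33: L from 75 -> R from 16 -> L from 74
Insert 48: L from 75 -> R from 16 -> L from 74 -> R from 33
Insert 39: L from 75 -> R from 16 -> L from 74 -> R from 33 -> L from 48

In-order: [2, 16, 33, 39, 48, 74, 75]


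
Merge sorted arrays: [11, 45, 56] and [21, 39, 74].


Take 11 from A
Take 21 from B
Take 39 from B
Take 45 from A
Take 56 from A

Merged: [11, 21, 39, 45, 56, 74]


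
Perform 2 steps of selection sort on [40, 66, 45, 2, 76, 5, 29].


Initial: [40, 66, 45, 2, 76, 5, 29]
Step 1: min=2 at 3
  Swap: [2, 66, 45, 40, 76, 5, 29]
Step 2: min=5 at 5
  Swap: [2, 5, 45, 40, 76, 66, 29]

After 2 steps: [2, 5, 45, 40, 76, 66, 29]


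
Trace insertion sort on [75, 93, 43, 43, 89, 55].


Initial: [75, 93, 43, 43, 89, 55]
Insert 93: [75, 93, 43, 43, 89, 55]
Insert 43: [43, 75, 93, 43, 89, 55]
Insert 43: [43, 43, 75, 93, 89, 55]
Insert 89: [43, 43, 75, 89, 93, 55]
Insert 55: [43, 43, 55, 75, 89, 93]

Sorted: [43, 43, 55, 75, 89, 93]


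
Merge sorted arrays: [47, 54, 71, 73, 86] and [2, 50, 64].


Take 2 from B
Take 47 from A
Take 50 from B
Take 54 from A
Take 64 from B

Merged: [2, 47, 50, 54, 64, 71, 73, 86]


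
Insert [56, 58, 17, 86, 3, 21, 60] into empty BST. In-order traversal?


Insert 56: root
Insert 58: R from 56
Insert 17: L from 56
Insert 86: R from 56 -> R from 58
Insert 3: L from 56 -> L from 17
Insert 21: L from 56 -> R from 17
Insert 60: R from 56 -> R from 58 -> L from 86

In-order: [3, 17, 21, 56, 58, 60, 86]


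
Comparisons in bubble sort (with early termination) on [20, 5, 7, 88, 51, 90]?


Algorithm: bubble sort (with early termination)
Input: [20, 5, 7, 88, 51, 90]
Sorted: [5, 7, 20, 51, 88, 90]

9


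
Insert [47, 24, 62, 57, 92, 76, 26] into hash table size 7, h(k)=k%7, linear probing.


Insert 47: h=5 -> slot 5
Insert 24: h=3 -> slot 3
Insert 62: h=6 -> slot 6
Insert 57: h=1 -> slot 1
Insert 92: h=1, 1 probes -> slot 2
Insert 76: h=6, 1 probes -> slot 0
Insert 26: h=5, 6 probes -> slot 4

Table: [76, 57, 92, 24, 26, 47, 62]


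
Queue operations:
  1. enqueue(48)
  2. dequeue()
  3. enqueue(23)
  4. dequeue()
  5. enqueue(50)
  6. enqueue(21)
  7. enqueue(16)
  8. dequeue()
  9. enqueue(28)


enqueue(48) -> [48]
dequeue()->48, []
enqueue(23) -> [23]
dequeue()->23, []
enqueue(50) -> [50]
enqueue(21) -> [50, 21]
enqueue(16) -> [50, 21, 16]
dequeue()->50, [21, 16]
enqueue(28) -> [21, 16, 28]

Final queue: [21, 16, 28]


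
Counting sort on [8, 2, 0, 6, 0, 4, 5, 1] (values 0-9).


Input: [8, 2, 0, 6, 0, 4, 5, 1]
Counts: [2, 1, 1, 0, 1, 1, 1, 0, 1, 0]

Sorted: [0, 0, 1, 2, 4, 5, 6, 8]


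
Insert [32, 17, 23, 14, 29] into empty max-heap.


Insert 32: [32]
Insert 17: [32, 17]
Insert 23: [32, 17, 23]
Insert 14: [32, 17, 23, 14]
Insert 29: [32, 29, 23, 14, 17]

Final heap: [32, 29, 23, 14, 17]


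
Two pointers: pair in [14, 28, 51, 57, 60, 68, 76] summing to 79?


lo=0(14)+hi=6(76)=90
lo=0(14)+hi=5(68)=82
lo=0(14)+hi=4(60)=74
lo=1(28)+hi=4(60)=88
lo=1(28)+hi=3(57)=85
lo=1(28)+hi=2(51)=79

Yes: 28+51=79


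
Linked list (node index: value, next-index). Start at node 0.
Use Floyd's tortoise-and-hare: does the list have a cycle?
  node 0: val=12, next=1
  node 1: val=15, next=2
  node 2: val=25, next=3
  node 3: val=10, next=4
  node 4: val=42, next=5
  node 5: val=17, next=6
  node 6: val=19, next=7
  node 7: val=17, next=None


Floyd's tortoise (slow, +1) and hare (fast, +2):
  init: slow=0, fast=0
  step 1: slow=1, fast=2
  step 2: slow=2, fast=4
  step 3: slow=3, fast=6
  step 4: fast 6->7->None, no cycle

Cycle: no


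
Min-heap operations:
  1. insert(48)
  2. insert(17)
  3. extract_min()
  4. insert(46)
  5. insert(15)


insert(48) -> [48]
insert(17) -> [17, 48]
extract_min()->17, [48]
insert(46) -> [46, 48]
insert(15) -> [15, 48, 46]

Final heap: [15, 48, 46]


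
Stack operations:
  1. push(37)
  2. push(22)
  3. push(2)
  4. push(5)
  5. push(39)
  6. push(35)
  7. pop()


push(37) -> [37]
push(22) -> [37, 22]
push(2) -> [37, 22, 2]
push(5) -> [37, 22, 2, 5]
push(39) -> [37, 22, 2, 5, 39]
push(35) -> [37, 22, 2, 5, 39, 35]
pop()->35, [37, 22, 2, 5, 39]

Final stack: [37, 22, 2, 5, 39]


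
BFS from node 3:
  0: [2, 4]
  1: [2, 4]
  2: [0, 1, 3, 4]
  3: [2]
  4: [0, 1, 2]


Visit 3, enqueue [2]
Visit 2, enqueue [0, 1, 4]
Visit 0, enqueue []
Visit 1, enqueue []
Visit 4, enqueue []

BFS order: [3, 2, 0, 1, 4]


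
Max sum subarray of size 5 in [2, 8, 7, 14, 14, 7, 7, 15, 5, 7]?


[0:5]: 45
[1:6]: 50
[2:7]: 49
[3:8]: 57
[4:9]: 48
[5:10]: 41

Max: 57 at [3:8]


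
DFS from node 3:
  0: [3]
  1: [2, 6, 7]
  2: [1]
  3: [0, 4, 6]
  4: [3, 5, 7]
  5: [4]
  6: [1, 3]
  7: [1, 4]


Visit 3, push [6, 4, 0]
Visit 0, push []
Visit 4, push [7, 5]
Visit 5, push []
Visit 7, push [1]
Visit 1, push [6, 2]
Visit 2, push []
Visit 6, push []

DFS order: [3, 0, 4, 5, 7, 1, 2, 6]


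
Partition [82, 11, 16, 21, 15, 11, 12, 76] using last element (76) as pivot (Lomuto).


Pivot: 76
  11 <= 76: swap -> [11, 82, 16, 21, 15, 11, 12, 76]
  16 <= 76: swap -> [11, 16, 82, 21, 15, 11, 12, 76]
  21 <= 76: swap -> [11, 16, 21, 82, 15, 11, 12, 76]
  15 <= 76: swap -> [11, 16, 21, 15, 82, 11, 12, 76]
  11 <= 76: swap -> [11, 16, 21, 15, 11, 82, 12, 76]
  12 <= 76: swap -> [11, 16, 21, 15, 11, 12, 82, 76]
Place pivot at 6: [11, 16, 21, 15, 11, 12, 76, 82]

Partitioned: [11, 16, 21, 15, 11, 12, 76, 82]


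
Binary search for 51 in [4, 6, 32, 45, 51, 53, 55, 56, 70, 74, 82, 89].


Step 1: lo=0, hi=11, mid=5, val=53
Step 2: lo=0, hi=4, mid=2, val=32
Step 3: lo=3, hi=4, mid=3, val=45
Step 4: lo=4, hi=4, mid=4, val=51

Found at index 4


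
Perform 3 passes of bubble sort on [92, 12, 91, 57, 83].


Initial: [92, 12, 91, 57, 83]
Pass 1: [12, 91, 57, 83, 92] (4 swaps)
Pass 2: [12, 57, 83, 91, 92] (2 swaps)
Pass 3: [12, 57, 83, 91, 92] (0 swaps)

After 3 passes: [12, 57, 83, 91, 92]


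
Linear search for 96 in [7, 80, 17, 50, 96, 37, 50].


i=0: 7!=96
i=1: 80!=96
i=2: 17!=96
i=3: 50!=96
i=4: 96==96 found!

Found at 4, 5 comps


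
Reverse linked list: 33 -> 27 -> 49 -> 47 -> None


Step 1: curr=33, set curr.next=prev(None) | reversed so far: 33
Step 2: curr=27, set curr.next=prev(33) | reversed so far: 27 -> 33
Step 3: curr=49, set curr.next=prev(27) | reversed so far: 49 -> 27 -> 33
Step 4: curr=47, set curr.next=prev(49) | reversed so far: 47 -> 49 -> 27 -> 33

47 -> 49 -> 27 -> 33 -> None


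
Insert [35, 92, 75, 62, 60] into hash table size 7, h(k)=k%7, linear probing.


Insert 35: h=0 -> slot 0
Insert 92: h=1 -> slot 1
Insert 75: h=5 -> slot 5
Insert 62: h=6 -> slot 6
Insert 60: h=4 -> slot 4

Table: [35, 92, None, None, 60, 75, 62]


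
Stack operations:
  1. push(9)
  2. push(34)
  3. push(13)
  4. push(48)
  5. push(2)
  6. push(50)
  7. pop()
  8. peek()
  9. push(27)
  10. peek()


push(9) -> [9]
push(34) -> [9, 34]
push(13) -> [9, 34, 13]
push(48) -> [9, 34, 13, 48]
push(2) -> [9, 34, 13, 48, 2]
push(50) -> [9, 34, 13, 48, 2, 50]
pop()->50, [9, 34, 13, 48, 2]
peek()->2
push(27) -> [9, 34, 13, 48, 2, 27]
peek()->27

Final stack: [9, 34, 13, 48, 2, 27]


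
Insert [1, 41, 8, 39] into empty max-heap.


Insert 1: [1]
Insert 41: [41, 1]
Insert 8: [41, 1, 8]
Insert 39: [41, 39, 8, 1]

Final heap: [41, 39, 8, 1]


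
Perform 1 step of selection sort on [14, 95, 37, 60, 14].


Initial: [14, 95, 37, 60, 14]
Step 1: min=14 at 0
  Swap: [14, 95, 37, 60, 14]

After 1 step: [14, 95, 37, 60, 14]


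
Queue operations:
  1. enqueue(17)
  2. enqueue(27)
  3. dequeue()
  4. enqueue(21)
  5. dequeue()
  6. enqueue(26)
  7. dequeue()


enqueue(17) -> [17]
enqueue(27) -> [17, 27]
dequeue()->17, [27]
enqueue(21) -> [27, 21]
dequeue()->27, [21]
enqueue(26) -> [21, 26]
dequeue()->21, [26]

Final queue: [26]


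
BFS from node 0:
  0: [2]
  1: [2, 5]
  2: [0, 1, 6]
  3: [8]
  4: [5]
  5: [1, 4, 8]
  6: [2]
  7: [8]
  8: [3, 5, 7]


Visit 0, enqueue [2]
Visit 2, enqueue [1, 6]
Visit 1, enqueue [5]
Visit 6, enqueue []
Visit 5, enqueue [4, 8]
Visit 4, enqueue []
Visit 8, enqueue [3, 7]
Visit 3, enqueue []
Visit 7, enqueue []

BFS order: [0, 2, 1, 6, 5, 4, 8, 3, 7]


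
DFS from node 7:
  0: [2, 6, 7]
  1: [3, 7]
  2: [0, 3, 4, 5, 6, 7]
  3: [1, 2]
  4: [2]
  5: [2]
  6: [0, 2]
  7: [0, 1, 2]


Visit 7, push [2, 1, 0]
Visit 0, push [6, 2]
Visit 2, push [6, 5, 4, 3]
Visit 3, push [1]
Visit 1, push []
Visit 4, push []
Visit 5, push []
Visit 6, push []

DFS order: [7, 0, 2, 3, 1, 4, 5, 6]


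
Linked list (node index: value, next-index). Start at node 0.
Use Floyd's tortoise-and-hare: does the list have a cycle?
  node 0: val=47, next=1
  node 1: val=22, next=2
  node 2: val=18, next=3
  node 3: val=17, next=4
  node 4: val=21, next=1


Floyd's tortoise (slow, +1) and hare (fast, +2):
  init: slow=0, fast=0
  step 1: slow=1, fast=2
  step 2: slow=2, fast=4
  step 3: slow=3, fast=2
  step 4: slow=4, fast=4
  slow == fast at node 4: cycle detected

Cycle: yes


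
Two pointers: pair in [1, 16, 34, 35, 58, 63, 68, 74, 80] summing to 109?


lo=0(1)+hi=8(80)=81
lo=1(16)+hi=8(80)=96
lo=2(34)+hi=8(80)=114
lo=2(34)+hi=7(74)=108
lo=3(35)+hi=7(74)=109

Yes: 35+74=109


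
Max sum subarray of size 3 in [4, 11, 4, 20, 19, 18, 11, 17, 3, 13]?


[0:3]: 19
[1:4]: 35
[2:5]: 43
[3:6]: 57
[4:7]: 48
[5:8]: 46
[6:9]: 31
[7:10]: 33

Max: 57 at [3:6]


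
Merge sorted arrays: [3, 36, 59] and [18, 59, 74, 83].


Take 3 from A
Take 18 from B
Take 36 from A
Take 59 from A

Merged: [3, 18, 36, 59, 59, 74, 83]


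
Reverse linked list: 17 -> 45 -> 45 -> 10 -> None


Step 1: curr=17, set curr.next=prev(None) | reversed so far: 17
Step 2: curr=45, set curr.next=prev(17) | reversed so far: 45 -> 17
Step 3: curr=45, set curr.next=prev(45) | reversed so far: 45 -> 45 -> 17
Step 4: curr=10, set curr.next=prev(45) | reversed so far: 10 -> 45 -> 45 -> 17

10 -> 45 -> 45 -> 17 -> None


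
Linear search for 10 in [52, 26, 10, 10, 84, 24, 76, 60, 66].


i=0: 52!=10
i=1: 26!=10
i=2: 10==10 found!

Found at 2, 3 comps


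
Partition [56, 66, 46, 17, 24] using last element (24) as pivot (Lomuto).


Pivot: 24
  17 <= 24: swap -> [17, 66, 46, 56, 24]
Place pivot at 1: [17, 24, 46, 56, 66]

Partitioned: [17, 24, 46, 56, 66]


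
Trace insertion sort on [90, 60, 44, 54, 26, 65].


Initial: [90, 60, 44, 54, 26, 65]
Insert 60: [60, 90, 44, 54, 26, 65]
Insert 44: [44, 60, 90, 54, 26, 65]
Insert 54: [44, 54, 60, 90, 26, 65]
Insert 26: [26, 44, 54, 60, 90, 65]
Insert 65: [26, 44, 54, 60, 65, 90]

Sorted: [26, 44, 54, 60, 65, 90]


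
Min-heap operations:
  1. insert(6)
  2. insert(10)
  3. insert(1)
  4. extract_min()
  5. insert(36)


insert(6) -> [6]
insert(10) -> [6, 10]
insert(1) -> [1, 10, 6]
extract_min()->1, [6, 10]
insert(36) -> [6, 10, 36]

Final heap: [6, 10, 36]


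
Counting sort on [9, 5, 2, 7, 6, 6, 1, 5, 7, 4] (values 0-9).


Input: [9, 5, 2, 7, 6, 6, 1, 5, 7, 4]
Counts: [0, 1, 1, 0, 1, 2, 2, 2, 0, 1]

Sorted: [1, 2, 4, 5, 5, 6, 6, 7, 7, 9]


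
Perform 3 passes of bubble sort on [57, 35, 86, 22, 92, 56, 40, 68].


Initial: [57, 35, 86, 22, 92, 56, 40, 68]
Pass 1: [35, 57, 22, 86, 56, 40, 68, 92] (5 swaps)
Pass 2: [35, 22, 57, 56, 40, 68, 86, 92] (4 swaps)
Pass 3: [22, 35, 56, 40, 57, 68, 86, 92] (3 swaps)

After 3 passes: [22, 35, 56, 40, 57, 68, 86, 92]


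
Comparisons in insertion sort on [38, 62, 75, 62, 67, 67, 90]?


Algorithm: insertion sort
Input: [38, 62, 75, 62, 67, 67, 90]
Sorted: [38, 62, 62, 67, 67, 75, 90]

9


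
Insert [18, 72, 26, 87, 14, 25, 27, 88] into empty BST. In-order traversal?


Insert 18: root
Insert 72: R from 18
Insert 26: R from 18 -> L from 72
Insert 87: R from 18 -> R from 72
Insert 14: L from 18
Insert 25: R from 18 -> L from 72 -> L from 26
Insert 27: R from 18 -> L from 72 -> R from 26
Insert 88: R from 18 -> R from 72 -> R from 87

In-order: [14, 18, 25, 26, 27, 72, 87, 88]


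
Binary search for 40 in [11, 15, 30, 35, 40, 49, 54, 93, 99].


Step 1: lo=0, hi=8, mid=4, val=40

Found at index 4


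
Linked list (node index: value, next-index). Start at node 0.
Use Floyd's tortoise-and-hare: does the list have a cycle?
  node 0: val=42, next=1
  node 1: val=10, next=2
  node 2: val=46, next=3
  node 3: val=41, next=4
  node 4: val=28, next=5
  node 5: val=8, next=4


Floyd's tortoise (slow, +1) and hare (fast, +2):
  init: slow=0, fast=0
  step 1: slow=1, fast=2
  step 2: slow=2, fast=4
  step 3: slow=3, fast=4
  step 4: slow=4, fast=4
  slow == fast at node 4: cycle detected

Cycle: yes


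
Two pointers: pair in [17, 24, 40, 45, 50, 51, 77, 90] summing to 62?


lo=0(17)+hi=7(90)=107
lo=0(17)+hi=6(77)=94
lo=0(17)+hi=5(51)=68
lo=0(17)+hi=4(50)=67
lo=0(17)+hi=3(45)=62

Yes: 17+45=62


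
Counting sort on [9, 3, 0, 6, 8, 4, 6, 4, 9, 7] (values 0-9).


Input: [9, 3, 0, 6, 8, 4, 6, 4, 9, 7]
Counts: [1, 0, 0, 1, 2, 0, 2, 1, 1, 2]

Sorted: [0, 3, 4, 4, 6, 6, 7, 8, 9, 9]


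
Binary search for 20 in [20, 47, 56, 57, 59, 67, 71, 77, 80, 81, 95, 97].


Step 1: lo=0, hi=11, mid=5, val=67
Step 2: lo=0, hi=4, mid=2, val=56
Step 3: lo=0, hi=1, mid=0, val=20

Found at index 0


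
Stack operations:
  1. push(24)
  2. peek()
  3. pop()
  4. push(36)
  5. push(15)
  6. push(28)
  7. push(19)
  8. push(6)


push(24) -> [24]
peek()->24
pop()->24, []
push(36) -> [36]
push(15) -> [36, 15]
push(28) -> [36, 15, 28]
push(19) -> [36, 15, 28, 19]
push(6) -> [36, 15, 28, 19, 6]

Final stack: [36, 15, 28, 19, 6]


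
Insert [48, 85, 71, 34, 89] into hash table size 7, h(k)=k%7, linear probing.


Insert 48: h=6 -> slot 6
Insert 85: h=1 -> slot 1
Insert 71: h=1, 1 probes -> slot 2
Insert 34: h=6, 1 probes -> slot 0
Insert 89: h=5 -> slot 5

Table: [34, 85, 71, None, None, 89, 48]


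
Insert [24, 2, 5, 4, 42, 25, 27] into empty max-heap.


Insert 24: [24]
Insert 2: [24, 2]
Insert 5: [24, 2, 5]
Insert 4: [24, 4, 5, 2]
Insert 42: [42, 24, 5, 2, 4]
Insert 25: [42, 24, 25, 2, 4, 5]
Insert 27: [42, 24, 27, 2, 4, 5, 25]

Final heap: [42, 24, 27, 2, 4, 5, 25]


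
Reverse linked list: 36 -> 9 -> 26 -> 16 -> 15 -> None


Step 1: curr=36, set curr.next=prev(None) | reversed so far: 36
Step 2: curr=9, set curr.next=prev(36) | reversed so far: 9 -> 36
Step 3: curr=26, set curr.next=prev(9) | reversed so far: 26 -> 9 -> 36
Step 4: curr=16, set curr.next=prev(26) | reversed so far: 16 -> 26 -> 9 -> 36
Step 5: curr=15, set curr.next=prev(16) | reversed so far: 15 -> 16 -> 26 -> 9 -> 36

15 -> 16 -> 26 -> 9 -> 36 -> None


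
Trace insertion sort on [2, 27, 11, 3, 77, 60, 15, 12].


Initial: [2, 27, 11, 3, 77, 60, 15, 12]
Insert 27: [2, 27, 11, 3, 77, 60, 15, 12]
Insert 11: [2, 11, 27, 3, 77, 60, 15, 12]
Insert 3: [2, 3, 11, 27, 77, 60, 15, 12]
Insert 77: [2, 3, 11, 27, 77, 60, 15, 12]
Insert 60: [2, 3, 11, 27, 60, 77, 15, 12]
Insert 15: [2, 3, 11, 15, 27, 60, 77, 12]
Insert 12: [2, 3, 11, 12, 15, 27, 60, 77]

Sorted: [2, 3, 11, 12, 15, 27, 60, 77]


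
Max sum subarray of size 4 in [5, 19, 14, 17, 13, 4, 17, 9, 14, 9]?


[0:4]: 55
[1:5]: 63
[2:6]: 48
[3:7]: 51
[4:8]: 43
[5:9]: 44
[6:10]: 49

Max: 63 at [1:5]


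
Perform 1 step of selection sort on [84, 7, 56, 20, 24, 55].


Initial: [84, 7, 56, 20, 24, 55]
Step 1: min=7 at 1
  Swap: [7, 84, 56, 20, 24, 55]

After 1 step: [7, 84, 56, 20, 24, 55]


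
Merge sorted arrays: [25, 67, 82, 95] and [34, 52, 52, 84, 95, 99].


Take 25 from A
Take 34 from B
Take 52 from B
Take 52 from B
Take 67 from A
Take 82 from A
Take 84 from B
Take 95 from A

Merged: [25, 34, 52, 52, 67, 82, 84, 95, 95, 99]


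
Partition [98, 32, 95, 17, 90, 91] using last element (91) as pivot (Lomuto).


Pivot: 91
  32 <= 91: swap -> [32, 98, 95, 17, 90, 91]
  17 <= 91: swap -> [32, 17, 95, 98, 90, 91]
  90 <= 91: swap -> [32, 17, 90, 98, 95, 91]
Place pivot at 3: [32, 17, 90, 91, 95, 98]

Partitioned: [32, 17, 90, 91, 95, 98]


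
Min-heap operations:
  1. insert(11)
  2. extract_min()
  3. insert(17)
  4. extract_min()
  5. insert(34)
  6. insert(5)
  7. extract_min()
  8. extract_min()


insert(11) -> [11]
extract_min()->11, []
insert(17) -> [17]
extract_min()->17, []
insert(34) -> [34]
insert(5) -> [5, 34]
extract_min()->5, [34]
extract_min()->34, []

Final heap: []


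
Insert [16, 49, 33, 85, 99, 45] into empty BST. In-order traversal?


Insert 16: root
Insert 49: R from 16
Insert 33: R from 16 -> L from 49
Insert 85: R from 16 -> R from 49
Insert 99: R from 16 -> R from 49 -> R from 85
Insert 45: R from 16 -> L from 49 -> R from 33

In-order: [16, 33, 45, 49, 85, 99]


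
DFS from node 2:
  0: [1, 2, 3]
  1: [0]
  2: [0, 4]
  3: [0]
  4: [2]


Visit 2, push [4, 0]
Visit 0, push [3, 1]
Visit 1, push []
Visit 3, push []
Visit 4, push []

DFS order: [2, 0, 1, 3, 4]


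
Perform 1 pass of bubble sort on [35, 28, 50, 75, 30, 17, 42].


Initial: [35, 28, 50, 75, 30, 17, 42]
Pass 1: [28, 35, 50, 30, 17, 42, 75] (4 swaps)

After 1 pass: [28, 35, 50, 30, 17, 42, 75]


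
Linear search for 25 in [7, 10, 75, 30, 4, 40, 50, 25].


i=0: 7!=25
i=1: 10!=25
i=2: 75!=25
i=3: 30!=25
i=4: 4!=25
i=5: 40!=25
i=6: 50!=25
i=7: 25==25 found!

Found at 7, 8 comps


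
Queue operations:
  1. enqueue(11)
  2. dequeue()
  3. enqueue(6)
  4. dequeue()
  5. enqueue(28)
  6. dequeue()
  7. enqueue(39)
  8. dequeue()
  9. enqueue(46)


enqueue(11) -> [11]
dequeue()->11, []
enqueue(6) -> [6]
dequeue()->6, []
enqueue(28) -> [28]
dequeue()->28, []
enqueue(39) -> [39]
dequeue()->39, []
enqueue(46) -> [46]

Final queue: [46]


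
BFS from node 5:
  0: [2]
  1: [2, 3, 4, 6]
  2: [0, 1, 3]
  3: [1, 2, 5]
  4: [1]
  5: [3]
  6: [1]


Visit 5, enqueue [3]
Visit 3, enqueue [1, 2]
Visit 1, enqueue [4, 6]
Visit 2, enqueue [0]
Visit 4, enqueue []
Visit 6, enqueue []
Visit 0, enqueue []

BFS order: [5, 3, 1, 2, 4, 6, 0]


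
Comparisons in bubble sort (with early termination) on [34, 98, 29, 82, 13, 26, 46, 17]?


Algorithm: bubble sort (with early termination)
Input: [34, 98, 29, 82, 13, 26, 46, 17]
Sorted: [13, 17, 26, 29, 34, 46, 82, 98]

28


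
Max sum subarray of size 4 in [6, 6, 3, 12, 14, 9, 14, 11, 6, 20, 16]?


[0:4]: 27
[1:5]: 35
[2:6]: 38
[3:7]: 49
[4:8]: 48
[5:9]: 40
[6:10]: 51
[7:11]: 53

Max: 53 at [7:11]


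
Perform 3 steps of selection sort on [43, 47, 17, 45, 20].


Initial: [43, 47, 17, 45, 20]
Step 1: min=17 at 2
  Swap: [17, 47, 43, 45, 20]
Step 2: min=20 at 4
  Swap: [17, 20, 43, 45, 47]
Step 3: min=43 at 2
  Swap: [17, 20, 43, 45, 47]

After 3 steps: [17, 20, 43, 45, 47]


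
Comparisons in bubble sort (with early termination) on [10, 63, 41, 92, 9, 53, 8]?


Algorithm: bubble sort (with early termination)
Input: [10, 63, 41, 92, 9, 53, 8]
Sorted: [8, 9, 10, 41, 53, 63, 92]

21


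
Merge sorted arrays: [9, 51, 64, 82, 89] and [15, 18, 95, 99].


Take 9 from A
Take 15 from B
Take 18 from B
Take 51 from A
Take 64 from A
Take 82 from A
Take 89 from A

Merged: [9, 15, 18, 51, 64, 82, 89, 95, 99]


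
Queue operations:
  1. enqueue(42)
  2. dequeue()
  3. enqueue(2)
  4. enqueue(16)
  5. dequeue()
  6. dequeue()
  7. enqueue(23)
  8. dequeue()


enqueue(42) -> [42]
dequeue()->42, []
enqueue(2) -> [2]
enqueue(16) -> [2, 16]
dequeue()->2, [16]
dequeue()->16, []
enqueue(23) -> [23]
dequeue()->23, []

Final queue: []


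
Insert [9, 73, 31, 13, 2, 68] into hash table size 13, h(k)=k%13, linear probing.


Insert 9: h=9 -> slot 9
Insert 73: h=8 -> slot 8
Insert 31: h=5 -> slot 5
Insert 13: h=0 -> slot 0
Insert 2: h=2 -> slot 2
Insert 68: h=3 -> slot 3

Table: [13, None, 2, 68, None, 31, None, None, 73, 9, None, None, None]


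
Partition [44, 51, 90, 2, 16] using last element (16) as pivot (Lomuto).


Pivot: 16
  2 <= 16: swap -> [2, 51, 90, 44, 16]
Place pivot at 1: [2, 16, 90, 44, 51]

Partitioned: [2, 16, 90, 44, 51]


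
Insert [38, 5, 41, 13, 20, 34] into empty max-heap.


Insert 38: [38]
Insert 5: [38, 5]
Insert 41: [41, 5, 38]
Insert 13: [41, 13, 38, 5]
Insert 20: [41, 20, 38, 5, 13]
Insert 34: [41, 20, 38, 5, 13, 34]

Final heap: [41, 20, 38, 5, 13, 34]


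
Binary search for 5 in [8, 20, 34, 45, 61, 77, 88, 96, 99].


Step 1: lo=0, hi=8, mid=4, val=61
Step 2: lo=0, hi=3, mid=1, val=20
Step 3: lo=0, hi=0, mid=0, val=8

Not found


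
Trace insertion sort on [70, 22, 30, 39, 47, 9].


Initial: [70, 22, 30, 39, 47, 9]
Insert 22: [22, 70, 30, 39, 47, 9]
Insert 30: [22, 30, 70, 39, 47, 9]
Insert 39: [22, 30, 39, 70, 47, 9]
Insert 47: [22, 30, 39, 47, 70, 9]
Insert 9: [9, 22, 30, 39, 47, 70]

Sorted: [9, 22, 30, 39, 47, 70]


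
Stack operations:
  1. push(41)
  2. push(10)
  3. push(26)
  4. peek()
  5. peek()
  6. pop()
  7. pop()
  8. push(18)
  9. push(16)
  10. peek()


push(41) -> [41]
push(10) -> [41, 10]
push(26) -> [41, 10, 26]
peek()->26
peek()->26
pop()->26, [41, 10]
pop()->10, [41]
push(18) -> [41, 18]
push(16) -> [41, 18, 16]
peek()->16

Final stack: [41, 18, 16]


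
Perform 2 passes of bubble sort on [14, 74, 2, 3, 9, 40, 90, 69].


Initial: [14, 74, 2, 3, 9, 40, 90, 69]
Pass 1: [14, 2, 3, 9, 40, 74, 69, 90] (5 swaps)
Pass 2: [2, 3, 9, 14, 40, 69, 74, 90] (4 swaps)

After 2 passes: [2, 3, 9, 14, 40, 69, 74, 90]


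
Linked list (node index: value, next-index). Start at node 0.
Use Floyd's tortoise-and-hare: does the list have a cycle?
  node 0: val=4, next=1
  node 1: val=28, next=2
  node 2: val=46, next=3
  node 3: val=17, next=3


Floyd's tortoise (slow, +1) and hare (fast, +2):
  init: slow=0, fast=0
  step 1: slow=1, fast=2
  step 2: slow=2, fast=3
  step 3: slow=3, fast=3
  slow == fast at node 3: cycle detected

Cycle: yes


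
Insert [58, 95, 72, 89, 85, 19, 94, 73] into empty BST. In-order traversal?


Insert 58: root
Insert 95: R from 58
Insert 72: R from 58 -> L from 95
Insert 89: R from 58 -> L from 95 -> R from 72
Insert 85: R from 58 -> L from 95 -> R from 72 -> L from 89
Insert 19: L from 58
Insert 94: R from 58 -> L from 95 -> R from 72 -> R from 89
Insert 73: R from 58 -> L from 95 -> R from 72 -> L from 89 -> L from 85

In-order: [19, 58, 72, 73, 85, 89, 94, 95]


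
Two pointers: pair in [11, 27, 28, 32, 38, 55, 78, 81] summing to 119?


lo=0(11)+hi=7(81)=92
lo=1(27)+hi=7(81)=108
lo=2(28)+hi=7(81)=109
lo=3(32)+hi=7(81)=113
lo=4(38)+hi=7(81)=119

Yes: 38+81=119


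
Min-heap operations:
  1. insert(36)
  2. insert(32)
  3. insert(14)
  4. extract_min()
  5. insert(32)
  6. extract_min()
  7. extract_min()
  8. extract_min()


insert(36) -> [36]
insert(32) -> [32, 36]
insert(14) -> [14, 36, 32]
extract_min()->14, [32, 36]
insert(32) -> [32, 36, 32]
extract_min()->32, [32, 36]
extract_min()->32, [36]
extract_min()->36, []

Final heap: []


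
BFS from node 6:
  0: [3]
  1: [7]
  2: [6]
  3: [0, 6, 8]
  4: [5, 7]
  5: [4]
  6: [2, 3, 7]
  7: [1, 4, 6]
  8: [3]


Visit 6, enqueue [2, 3, 7]
Visit 2, enqueue []
Visit 3, enqueue [0, 8]
Visit 7, enqueue [1, 4]
Visit 0, enqueue []
Visit 8, enqueue []
Visit 1, enqueue []
Visit 4, enqueue [5]
Visit 5, enqueue []

BFS order: [6, 2, 3, 7, 0, 8, 1, 4, 5]


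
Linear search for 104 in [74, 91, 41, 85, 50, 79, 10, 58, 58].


i=0: 74!=104
i=1: 91!=104
i=2: 41!=104
i=3: 85!=104
i=4: 50!=104
i=5: 79!=104
i=6: 10!=104
i=7: 58!=104
i=8: 58!=104

Not found, 9 comps


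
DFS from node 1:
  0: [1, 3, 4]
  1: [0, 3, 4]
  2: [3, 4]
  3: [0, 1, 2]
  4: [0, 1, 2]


Visit 1, push [4, 3, 0]
Visit 0, push [4, 3]
Visit 3, push [2]
Visit 2, push [4]
Visit 4, push []

DFS order: [1, 0, 3, 2, 4]


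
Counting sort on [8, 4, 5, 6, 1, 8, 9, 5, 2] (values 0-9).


Input: [8, 4, 5, 6, 1, 8, 9, 5, 2]
Counts: [0, 1, 1, 0, 1, 2, 1, 0, 2, 1]

Sorted: [1, 2, 4, 5, 5, 6, 8, 8, 9]


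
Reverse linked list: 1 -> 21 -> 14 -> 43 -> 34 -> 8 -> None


Step 1: curr=1, set curr.next=prev(None) | reversed so far: 1
Step 2: curr=21, set curr.next=prev(1) | reversed so far: 21 -> 1
Step 3: curr=14, set curr.next=prev(21) | reversed so far: 14 -> 21 -> 1
Step 4: curr=43, set curr.next=prev(14) | reversed so far: 43 -> 14 -> 21 -> 1
Step 5: curr=34, set curr.next=prev(43) | reversed so far: 34 -> 43 -> 14 -> 21 -> 1
Step 6: curr=8, set curr.next=prev(34) | reversed so far: 8 -> 34 -> 43 -> 14 -> 21 -> 1

8 -> 34 -> 43 -> 14 -> 21 -> 1 -> None


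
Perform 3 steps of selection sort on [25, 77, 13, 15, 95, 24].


Initial: [25, 77, 13, 15, 95, 24]
Step 1: min=13 at 2
  Swap: [13, 77, 25, 15, 95, 24]
Step 2: min=15 at 3
  Swap: [13, 15, 25, 77, 95, 24]
Step 3: min=24 at 5
  Swap: [13, 15, 24, 77, 95, 25]

After 3 steps: [13, 15, 24, 77, 95, 25]


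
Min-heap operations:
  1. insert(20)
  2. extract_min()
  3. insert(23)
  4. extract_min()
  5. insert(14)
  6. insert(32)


insert(20) -> [20]
extract_min()->20, []
insert(23) -> [23]
extract_min()->23, []
insert(14) -> [14]
insert(32) -> [14, 32]

Final heap: [14, 32]


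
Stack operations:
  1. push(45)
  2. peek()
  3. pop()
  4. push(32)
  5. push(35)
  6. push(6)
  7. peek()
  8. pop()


push(45) -> [45]
peek()->45
pop()->45, []
push(32) -> [32]
push(35) -> [32, 35]
push(6) -> [32, 35, 6]
peek()->6
pop()->6, [32, 35]

Final stack: [32, 35]


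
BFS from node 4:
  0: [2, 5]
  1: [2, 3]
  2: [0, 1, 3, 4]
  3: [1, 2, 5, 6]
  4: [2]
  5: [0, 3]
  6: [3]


Visit 4, enqueue [2]
Visit 2, enqueue [0, 1, 3]
Visit 0, enqueue [5]
Visit 1, enqueue []
Visit 3, enqueue [6]
Visit 5, enqueue []
Visit 6, enqueue []

BFS order: [4, 2, 0, 1, 3, 5, 6]


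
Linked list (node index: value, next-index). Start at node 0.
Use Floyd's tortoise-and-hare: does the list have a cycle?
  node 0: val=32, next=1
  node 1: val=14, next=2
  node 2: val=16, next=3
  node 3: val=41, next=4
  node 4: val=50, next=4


Floyd's tortoise (slow, +1) and hare (fast, +2):
  init: slow=0, fast=0
  step 1: slow=1, fast=2
  step 2: slow=2, fast=4
  step 3: slow=3, fast=4
  step 4: slow=4, fast=4
  slow == fast at node 4: cycle detected

Cycle: yes


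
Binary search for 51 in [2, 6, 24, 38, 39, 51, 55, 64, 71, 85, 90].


Step 1: lo=0, hi=10, mid=5, val=51

Found at index 5


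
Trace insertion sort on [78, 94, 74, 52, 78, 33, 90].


Initial: [78, 94, 74, 52, 78, 33, 90]
Insert 94: [78, 94, 74, 52, 78, 33, 90]
Insert 74: [74, 78, 94, 52, 78, 33, 90]
Insert 52: [52, 74, 78, 94, 78, 33, 90]
Insert 78: [52, 74, 78, 78, 94, 33, 90]
Insert 33: [33, 52, 74, 78, 78, 94, 90]
Insert 90: [33, 52, 74, 78, 78, 90, 94]

Sorted: [33, 52, 74, 78, 78, 90, 94]


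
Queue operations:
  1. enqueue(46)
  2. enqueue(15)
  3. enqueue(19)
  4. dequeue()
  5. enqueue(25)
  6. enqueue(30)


enqueue(46) -> [46]
enqueue(15) -> [46, 15]
enqueue(19) -> [46, 15, 19]
dequeue()->46, [15, 19]
enqueue(25) -> [15, 19, 25]
enqueue(30) -> [15, 19, 25, 30]

Final queue: [15, 19, 25, 30]


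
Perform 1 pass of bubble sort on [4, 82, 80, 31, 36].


Initial: [4, 82, 80, 31, 36]
Pass 1: [4, 80, 31, 36, 82] (3 swaps)

After 1 pass: [4, 80, 31, 36, 82]


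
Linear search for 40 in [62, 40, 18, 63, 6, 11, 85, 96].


i=0: 62!=40
i=1: 40==40 found!

Found at 1, 2 comps


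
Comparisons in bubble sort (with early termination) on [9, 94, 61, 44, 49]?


Algorithm: bubble sort (with early termination)
Input: [9, 94, 61, 44, 49]
Sorted: [9, 44, 49, 61, 94]

9


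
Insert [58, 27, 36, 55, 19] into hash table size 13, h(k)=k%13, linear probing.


Insert 58: h=6 -> slot 6
Insert 27: h=1 -> slot 1
Insert 36: h=10 -> slot 10
Insert 55: h=3 -> slot 3
Insert 19: h=6, 1 probes -> slot 7

Table: [None, 27, None, 55, None, None, 58, 19, None, None, 36, None, None]
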